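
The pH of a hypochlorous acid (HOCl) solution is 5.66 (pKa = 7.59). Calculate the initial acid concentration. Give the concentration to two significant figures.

C₀ = 1.9 × 10^-4 M

[H+] = 10^(-5.66) = 2.19 × 10^-6 M = x
Ka = 10^(−7.59) = 2.57 × 10^-8
Ka = x²/(C₀ − x) ⇒ C₀ = x + x²/Ka
C₀ = 2.19 × 10^-6 + (2.19 × 10^-6)²/(2.57 × 10^-8) = 1.89 × 10^-4 M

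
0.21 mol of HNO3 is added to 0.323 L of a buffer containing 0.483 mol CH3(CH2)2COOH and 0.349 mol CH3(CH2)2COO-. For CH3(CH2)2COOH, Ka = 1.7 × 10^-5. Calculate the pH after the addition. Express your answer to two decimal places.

Added H+ converts CH3(CH2)2COO- to CH3(CH2)2COOH: CH3(CH2)2COOH → 0.693 mol, CH3(CH2)2COO- → 0.139 mol.
pKa = −log(1.7 × 10^-5) = 4.770
pH = pKa + log(n_CH3(CH2)2COO-/n_CH3(CH2)2COOH) = 4.770 + log(0.139/0.693) = 4.770 + (-0.698)

pH = 4.07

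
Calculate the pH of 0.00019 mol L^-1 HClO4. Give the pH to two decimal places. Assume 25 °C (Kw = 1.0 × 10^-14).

pH = 3.72

HClO4 is a strong acid and dissociates completely, so [H+] = 0.00019 M.
pH = -log(0.00019) = 3.72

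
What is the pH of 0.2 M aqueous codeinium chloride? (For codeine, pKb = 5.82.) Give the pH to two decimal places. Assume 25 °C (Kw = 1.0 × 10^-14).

C18H22NO3+ is the conjugate acid of the weak base C18H21NO3.
Kb = 10^(−5.82) = 1.51 × 10^-6
Ka = Kw/Kb = 1.0×10^-14 / 1.51 × 10^-6 = 6.62 × 10^-9
Let x = [H+] at equilibrium. Ka = x²/(0.2 − x).
Assume x ≪ 0.2: x ≈ √(6.62 × 10^-9 × 0.2) = 3.64 × 10^-5 M
(x/C₀ = 0.018% < 5%, so the approximation holds.)
pH = −log[H+] = −log(3.64 × 10^-5) = 4.44

pH = 4.44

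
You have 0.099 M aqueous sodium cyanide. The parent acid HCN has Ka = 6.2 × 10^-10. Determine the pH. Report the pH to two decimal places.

CN- is the conjugate base of the weak acid HCN.
Kb = Kw/Ka = 1.0×10^-14 / 6.2 × 10^-10 = 1.61 × 10^-5
Kb = [OH-]²/(0.099 − [OH-]) = 1.61 × 10^-5
Assume [OH-] ≪ 0.099: [OH-] ≈ √(1.61 × 10^-5 × 0.099) = 1.26 × 10^-3 M
Check: 1.3% ionized — well under 5%, approximation valid.
pOH = −log(1.26 × 10^-3) = 2.90; pH = 14.00 − 2.90 = 11.10

pH = 11.10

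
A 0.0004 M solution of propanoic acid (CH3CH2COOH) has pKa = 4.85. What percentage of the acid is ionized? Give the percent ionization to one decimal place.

17.1%

CH3CH2COOH ⇌ CH3CH2COO- + H+; let x = [H+] at equilibrium.
Ka = 10^(−4.85) = 1.41 × 10^-5
Ka = x²/(C₀ − x); solving the quadratic gives x = 6.84 × 10^-5 M.
% ionization = x/C₀ × 100% = 6.84 × 10^-5/0.0004 × 100% = 17.1%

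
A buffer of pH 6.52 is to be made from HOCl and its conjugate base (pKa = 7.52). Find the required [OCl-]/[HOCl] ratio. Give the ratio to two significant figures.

pH = pKa + log(r) ⇒ log(r) = 6.52 − 7.52 = -1.00
r = [OCl-]/[HOCl] = 10^(-1.00) = 0.1

ratio = 0.10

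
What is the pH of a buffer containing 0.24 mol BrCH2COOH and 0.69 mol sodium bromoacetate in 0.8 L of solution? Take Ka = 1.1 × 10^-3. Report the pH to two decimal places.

pKa = −log(1.1 × 10^-3) = 2.959
Using pH = pKa + log([base]/[acid]) with [base]/[acid] = 0.69/0.24:
pH = 2.959 + (+0.459) = 3.42

pH = 3.42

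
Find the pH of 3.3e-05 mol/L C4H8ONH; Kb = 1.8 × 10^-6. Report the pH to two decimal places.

C4H8ONH + H2O ⇌ C4H8ONH2+ + OH-
Let x = [OH-] at equilibrium. Kb = x²/(3.3e-05 − x).
Here C₀/Kb ≈ 18.3, so the small-x approximation fails. Use the quadratic:
x = [−1.8e-06 + √(1.8e-06² + 2.38e-10)]/2 = 6.86 × 10^-6 M
pOH = 5.16, so pH = 14.00 − pOH = 8.84

pH = 8.84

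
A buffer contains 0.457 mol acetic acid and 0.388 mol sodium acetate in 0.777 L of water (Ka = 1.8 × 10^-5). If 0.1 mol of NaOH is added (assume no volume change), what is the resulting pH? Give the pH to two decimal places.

pH = 4.88

After neutralization: n(CH3COOH) = 0.357 mol, n(CH3COO-) = 0.488 mol.
pKa = −log(1.8 × 10^-5) = 4.745
pH = pKa + log(n_CH3COO-/n_CH3COOH) = 4.745 + log(0.488/0.357) = 4.745 + (+0.136)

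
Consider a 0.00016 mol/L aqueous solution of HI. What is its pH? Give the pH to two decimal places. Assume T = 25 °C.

HI is a strong acid and dissociates completely, so [H+] = 0.00016 M.
pH = -log(0.00016) = 3.80

pH = 3.80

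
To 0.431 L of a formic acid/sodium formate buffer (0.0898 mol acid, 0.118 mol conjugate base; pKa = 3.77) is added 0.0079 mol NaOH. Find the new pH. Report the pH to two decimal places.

After neutralization: n(HCOOH) = 0.0819 mol, n(HCOO-) = 0.126 mol.
pH = pKa + log([A⁻]/[HA]) = 3.77 + log(0.126/0.0819) = 3.77 +0.187

pH = 3.96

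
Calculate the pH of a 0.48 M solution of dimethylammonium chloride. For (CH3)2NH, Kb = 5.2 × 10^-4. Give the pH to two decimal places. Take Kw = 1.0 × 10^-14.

pH = 5.52

(CH3)2NH2+ is the conjugate acid of the weak base (CH3)2NH.
Ka = Kw/Kb = 1.0×10^-14 / 5.2 × 10^-4 = 1.92 × 10^-11
Ka = x²/(0.48 − x) = 1.92 × 10^-11
Neglecting x in the denominator: x = √(1.92 × 10^-11 × 0.48) = 3.04 × 10^-6 M
pH = −log(3.04 × 10^-6) = 5.52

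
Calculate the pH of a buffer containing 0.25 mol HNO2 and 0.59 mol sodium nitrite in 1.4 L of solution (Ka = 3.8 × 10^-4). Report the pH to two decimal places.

pKa = −log(3.8 × 10^-4) = 3.420
Using pH = pKa + log([base]/[acid]) with [base]/[acid] = 0.59/0.25:
pH = 3.420 + (+0.373) = 3.79

pH = 3.79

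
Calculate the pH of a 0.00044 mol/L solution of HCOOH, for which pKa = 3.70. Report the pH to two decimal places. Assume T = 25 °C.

HCOOH ⇌ HCOO- + H+
Ka = 10^(−3.70) = 2.00 × 10^-4
From the ICE table, Ka = [H+]²/(0.00044 − [H+]) = 2.00 × 10^-4.
The 5% rule fails; solving [H+]² + Ka·[H+] − Ka·C₀ = 0 exactly:
[H+] = (−Ka + √(Ka² + 4·Ka·C₀))/2 = 2.13 × 10^-4 M
pH = −log[H+] = −log(2.13 × 10^-4) = 3.67

pH = 3.67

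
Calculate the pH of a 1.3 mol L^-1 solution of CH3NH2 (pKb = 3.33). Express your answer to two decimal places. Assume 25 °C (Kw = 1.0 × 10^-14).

CH3NH2 + H2O ⇌ CH3NH3+ + OH-
Kb = 10^(−3.33) = 4.68 × 10^-4
Kb = [OH-]²/(1.3 − [OH-]) = 4.68 × 10^-4
Assume [OH-] ≪ 1.3: [OH-] ≈ √(4.68 × 10^-4 × 1.3) = 2.47 × 10^-2 M
pOH = −log(2.47 × 10^-2) = 1.61; pH = 14.00 − 1.61 = 12.39

pH = 12.39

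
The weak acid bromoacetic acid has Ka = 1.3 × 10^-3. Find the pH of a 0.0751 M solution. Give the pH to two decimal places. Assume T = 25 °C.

BrCH2COOH ⇌ BrCH2COO- + H+
From the ICE table, Ka = [H+]²/(0.0751 − [H+]) = 1.3 × 10^-3.
[H+] is not negligible relative to C₀; solve [H+]² + 0.0013·[H+] − 9.76e-05 = 0.
[H+] = [−0.0013 + √(0.0013² + 0.000391)]/2 = 9.25 × 10^-3 M
pH = −log(9.25 × 10^-3) = 2.03

pH = 2.03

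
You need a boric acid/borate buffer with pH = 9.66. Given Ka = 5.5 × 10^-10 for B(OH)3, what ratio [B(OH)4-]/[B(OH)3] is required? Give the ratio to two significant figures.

ratio = 2.5

pKa = -log(5.5 × 10^-10) = 9.260
pH = pKa + log(r) ⇒ log(r) = 9.66 − 9.260 = +0.400
r = [B(OH)4-]/[B(OH)3] = 10^(+0.400) = 2.51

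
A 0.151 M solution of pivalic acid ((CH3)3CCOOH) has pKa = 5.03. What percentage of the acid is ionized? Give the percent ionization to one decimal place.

(CH3)3CCOOH ⇌ (CH3)3CCOO- + H+; let x = [H+] at equilibrium.
Ka = 10^(−5.03) = 9.33 × 10^-6
x ≈ √(Ka·C₀) = √(9.33 × 10^-6 × 0.151) = 1.19 × 10^-3 M
Fraction ionized = 1.19 × 10^-3 / 0.151 = 0.0079 → 0.8%

0.8%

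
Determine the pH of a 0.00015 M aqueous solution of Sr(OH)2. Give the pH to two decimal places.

pH = 10.48

Sr(OH)2 is a strong base (each formula unit releases 2 OH-); [OH-] = 0.0003 M.
pOH = -log(0.0003) = 3.52
pH = 14.00 - 3.52 = 10.48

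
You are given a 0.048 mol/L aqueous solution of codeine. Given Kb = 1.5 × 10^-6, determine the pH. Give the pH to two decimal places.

C18H21NO3 + H2O ⇌ C18H22NO3+ + OH-
Kb = x²/(0.048 − x) = 1.5 × 10^-6
Since Kb ≪ C₀, x ≈ √(Kb·C₀) = 2.68 × 10^-4 M.
pOH = −log(2.68 × 10^-4) = 3.57; pH = 14.00 − 3.57 = 10.43

pH = 10.43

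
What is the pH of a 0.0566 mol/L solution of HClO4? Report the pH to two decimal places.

HClO4 is a strong acid and dissociates completely, so [H+] = 0.0566 M.
pH = -log(0.0566) = 1.25

pH = 1.25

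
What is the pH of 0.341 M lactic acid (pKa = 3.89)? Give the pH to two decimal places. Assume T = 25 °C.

pH = 2.18

CH3CH(OH)COOH ⇌ CH3CH(OH)COO- + H+
Ka = 10^(−3.89) = 1.29 × 10^-4
From the ICE table, Ka = x²/(0.341 − x) = 1.29 × 10^-4.
Assume x ≪ 0.341: x ≈ √(1.29 × 10^-4 × 0.341) = 6.63 × 10^-3 M
Check: 1.9% ionized — well under 5%, approximation valid.
pH = −log[H+] = −log(6.63 × 10^-3) = 2.18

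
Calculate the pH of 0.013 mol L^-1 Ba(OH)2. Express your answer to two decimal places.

pH = 12.41

Ba(OH)2 is a strong base (each formula unit releases 2 OH-); [OH-] = 0.026 M.
pOH = -log(0.026) = 1.59
pH = 14.00 - 1.59 = 12.41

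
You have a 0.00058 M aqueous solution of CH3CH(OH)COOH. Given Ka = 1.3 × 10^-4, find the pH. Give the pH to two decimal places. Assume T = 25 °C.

pH = 3.66

CH3CH(OH)COOH ⇌ CH3CH(OH)COO- + H+
From the ICE table, Ka = [H+]²/(0.00058 − [H+]) = 1.3 × 10^-4.
Here C₀/Ka ≈ 4.46, so the small-[H+] approximation fails. Use the quadratic:
[H+] = (−Ka + √(Ka² + 4·Ka·C₀))/2 = 2.17 × 10^-4 M
pH = −log[H+] = −log(2.17 × 10^-4) = 3.66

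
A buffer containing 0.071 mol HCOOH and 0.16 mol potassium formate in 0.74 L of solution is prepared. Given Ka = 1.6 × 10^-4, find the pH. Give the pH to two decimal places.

pH = 4.15

pKa = −log(1.6 × 10^-4) = 3.796
pH = pKa + log([A⁻]/[HA]) = 3.796 + log(0.16/0.071)
pH = 3.796 + (+0.353) = 4.15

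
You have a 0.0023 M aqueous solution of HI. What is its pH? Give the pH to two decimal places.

HI is a strong acid and dissociates completely, so [H+] = 0.0023 M.
pH = -log(0.0023) = 2.64

pH = 2.64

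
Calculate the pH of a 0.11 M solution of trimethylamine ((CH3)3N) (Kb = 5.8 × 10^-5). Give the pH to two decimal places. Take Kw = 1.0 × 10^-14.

pH = 11.40

(CH3)3N + H2O ⇌ (CH3)3NH+ + OH-
Kb = [OH-]²/(0.11 − [OH-]) = 5.8 × 10^-5
Since Kb ≪ C₀, [OH-] ≈ √(Kb·C₀) = 2.53 × 10^-3 M.
pOH = 2.60, so pH = 14.00 − pOH = 11.40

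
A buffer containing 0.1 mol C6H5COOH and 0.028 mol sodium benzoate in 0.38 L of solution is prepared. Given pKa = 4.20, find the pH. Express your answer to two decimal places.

Henderson–Hasselbalch: pH = pKa + log([C6H5COO-]/[C6H5COOH]) = 4.20 + log(0.028/0.1)
pH = 4.20 + (-0.553) = 3.65

pH = 3.65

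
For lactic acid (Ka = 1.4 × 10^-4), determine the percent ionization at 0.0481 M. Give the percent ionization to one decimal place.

5.3%

CH3CH(OH)COOH ⇌ CH3CH(OH)COO- + H+; let x = [H+] at equilibrium.
Ka = x²/(C₀ − x); solving the quadratic gives x = 2.53 × 10^-3 M.
Fraction ionized = 2.53 × 10^-3 / 0.0481 = 0.0526 → 5.3%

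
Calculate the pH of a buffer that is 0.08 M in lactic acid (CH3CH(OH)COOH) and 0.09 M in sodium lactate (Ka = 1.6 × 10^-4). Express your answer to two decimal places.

pH = 3.85

pKa = −log(1.6 × 10^-4) = 3.796
Using pH = pKa + log([base]/[acid]) with [base]/[acid] = 0.09/0.08:
pH = 3.796 + (+0.051) = 3.85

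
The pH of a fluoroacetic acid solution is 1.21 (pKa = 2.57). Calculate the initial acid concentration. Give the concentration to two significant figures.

C₀ = 1.5 M

[H+] = 10^(-1.21) = 6.17 × 10^-2 M = x
Ka = 10^(−2.57) = 2.69 × 10^-3
Ka = x²/(C₀ − x) ⇒ C₀ = x + x²/Ka
C₀ = 6.17 × 10^-2 + (6.17 × 10^-2)²/(2.69 × 10^-3) = 1.48 M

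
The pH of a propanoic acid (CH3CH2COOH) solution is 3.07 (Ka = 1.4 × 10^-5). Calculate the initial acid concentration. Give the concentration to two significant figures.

[H+] = 10^(-3.07) = 8.51 × 10^-4 M = x
Ka = x²/(C₀ − x) ⇒ C₀ = x + x²/Ka
C₀ = 8.51 × 10^-4 + (8.51 × 10^-4)²/(1.4 × 10^-5) = 5.26 × 10^-2 M

C₀ = 5.3 × 10^-2 M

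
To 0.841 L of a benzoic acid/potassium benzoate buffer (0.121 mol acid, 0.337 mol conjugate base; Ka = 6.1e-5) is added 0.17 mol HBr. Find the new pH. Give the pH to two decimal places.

Added H+ converts C6H5COO- to C6H5COOH: C6H5COOH → 0.291 mol, C6H5COO- → 0.167 mol.
pKa = −log(6.1 × 10^-5) = 4.215
pH = pKa + log([A⁻]/[HA]) = 4.215 + log(0.167/0.291) = 4.215 -0.241

pH = 3.97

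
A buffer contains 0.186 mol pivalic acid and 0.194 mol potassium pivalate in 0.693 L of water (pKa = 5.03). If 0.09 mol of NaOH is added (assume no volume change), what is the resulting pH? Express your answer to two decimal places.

After neutralization: n((CH3)3CCOOH) = 0.096 mol, n((CH3)3CCOO-) = 0.284 mol.
pH = pKa + log(n_(CH3)3CCOO-/n_(CH3)3CCOOH) = 5.03 + log(0.284/0.096) = 5.03 + (+0.471)

pH = 5.50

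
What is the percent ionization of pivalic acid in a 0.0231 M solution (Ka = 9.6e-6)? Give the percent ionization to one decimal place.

2.0%

(CH3)3CCOOH ⇌ (CH3)3CCOO- + H+; let x = [H+] at equilibrium.
x ≈ √(Ka·C₀) = √(9.6 × 10^-6 × 0.0231) = 4.71 × 10^-4 M
% ionization = x/C₀ × 100% = 4.71 × 10^-4/0.0231 × 100% = 2.0%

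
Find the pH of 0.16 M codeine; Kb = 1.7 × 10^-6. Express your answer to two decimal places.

C18H21NO3 + H2O ⇌ C18H22NO3+ + OH-
From the ICE table, Kb = [OH-]²/(0.16 − [OH-]) = 1.7 × 10^-6.
Since Kb ≪ C₀, [OH-] ≈ √(Kb·C₀) = 5.22 × 10^-4 M.
Check: 0.33% ionized — well under 5%, approximation valid.
pOH = 3.28, so pH = 14.00 − pOH = 10.72

pH = 10.72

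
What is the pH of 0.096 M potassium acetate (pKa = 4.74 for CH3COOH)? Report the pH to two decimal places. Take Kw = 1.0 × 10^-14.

pH = 8.86

CH3COO- is the conjugate base of the weak acid CH3COOH.
Ka = 10^(−4.74) = 1.82 × 10^-5
Kb = Kw/Ka = 1.0×10^-14 / 1.82 × 10^-5 = 5.49 × 10^-10
From the ICE table, Kb = x²/(0.096 − x) = 5.49 × 10^-10.
Since Kb ≪ C₀, x ≈ √(Kb·C₀) = 7.26 × 10^-6 M.
pOH = −log(7.26 × 10^-6) = 5.14; pH = 14.00 − 5.14 = 8.86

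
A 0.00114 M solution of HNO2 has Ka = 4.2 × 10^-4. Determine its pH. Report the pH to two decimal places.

pH = 3.29

HNO2 ⇌ NO2- + H+
Ka = [H+]²/(0.00114 − [H+]) = 4.2 × 10^-4
[H+] is not negligible relative to C₀; solve [H+]² + 0.00042·[H+] − 4.79e-07 = 0.
[H+] = [−0.00042 + √(0.00042² + 1.92e-06)]/2 = 5.13 × 10^-4 M
pH = −log[H+] = −log(5.13 × 10^-4) = 3.29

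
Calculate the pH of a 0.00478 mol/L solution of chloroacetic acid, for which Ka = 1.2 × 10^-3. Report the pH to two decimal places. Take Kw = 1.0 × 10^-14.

ClCH2COOH ⇌ ClCH2COO- + H+
From the ICE table, Ka = x²/(0.00478 − x) = 1.2 × 10^-3.
The 5% rule fails; solving x² + Ka·x − Ka·C₀ = 0 exactly:
x = (−Ka + √(Ka² + 4·Ka·C₀))/2 = 1.87 × 10^-3 M
pH = −log(1.87 × 10^-3) = 2.73

pH = 2.73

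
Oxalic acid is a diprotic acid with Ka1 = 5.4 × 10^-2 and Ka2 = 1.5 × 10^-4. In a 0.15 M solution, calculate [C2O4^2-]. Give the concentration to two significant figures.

First ionization gives [H+] ≈ [HC2O4-] = 6.70 × 10^-2 M.
Second step: Ka2 = [H+][C2O4^2-]/[HC2O4-] ≈ [C2O4^2-] (since [H+] ≈ [HC2O4-]).
So [C2O4^2-] ≈ Ka2.

1.5 × 10^-4 M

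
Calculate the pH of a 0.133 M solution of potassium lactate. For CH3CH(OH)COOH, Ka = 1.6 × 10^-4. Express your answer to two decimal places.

pH = 8.46

CH3CH(OH)COO- is the conjugate base of the weak acid CH3CH(OH)COOH.
Kb = Kw/Ka = 1.0×10^-14 / 1.6 × 10^-4 = 6.25 × 10^-11
Let x = [OH-] at equilibrium. Kb = x²/(0.133 − x).
Neglecting x in the denominator: x = √(6.25 × 10^-11 × 0.133) = 2.88 × 10^-6 M
Check: 0.0022% ionized — well under 5%, approximation valid.
pOH = −log(2.88 × 10^-6) = 5.54; pH = 14.00 − 5.54 = 8.46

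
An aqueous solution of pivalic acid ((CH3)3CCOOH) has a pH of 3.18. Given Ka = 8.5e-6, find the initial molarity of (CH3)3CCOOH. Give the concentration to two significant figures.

[H+] = 10^(-3.18) = 6.61 × 10^-4 M = x
Ka = x²/(C₀ − x) ⇒ C₀ = x + x²/Ka
C₀ = 6.61 × 10^-4 + (6.61 × 10^-4)²/(8.5 × 10^-6) = 5.21 × 10^-2 M

C₀ = 5.2 × 10^-2 M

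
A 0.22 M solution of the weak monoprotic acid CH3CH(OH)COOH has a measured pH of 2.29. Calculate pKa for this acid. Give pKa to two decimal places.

[H+] = 10^(-2.29) = 5.13 × 10^-3 M
At equilibrium [HA] = 0.22 − 5.13 × 10^-3 = 2.15 × 10^-1 M
Ka = [H+][A-]/[HA] = (5.13 × 10^-3)² / 2.15 × 10^-1 = 1.22 × 10^-4
pKa = -log(1.22 × 10^-4) = 3.91

pKa = 3.91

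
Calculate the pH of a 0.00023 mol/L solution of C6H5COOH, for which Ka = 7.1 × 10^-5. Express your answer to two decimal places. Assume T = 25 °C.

C6H5COOH ⇌ C6H5COO- + H+
Ka = x²/(0.00023 − x) = 7.1 × 10^-5
x is not negligible relative to C₀; solve x² + 7.1e-05·x − 1.63e-08 = 0.
x = (−Ka + √(Ka² + 4·Ka·C₀))/2 = 9.71 × 10^-5 M
pH = −log(9.71 × 10^-5) = 4.01

pH = 4.01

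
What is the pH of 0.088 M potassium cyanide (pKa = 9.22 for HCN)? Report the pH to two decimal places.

pH = 11.08

CN- is the conjugate base of the weak acid HCN.
Ka = 10^(−9.22) = 6.03 × 10^-10
Kb = Kw/Ka = 1.0×10^-14 / 6.03 × 10^-10 = 1.66 × 10^-5
From the ICE table, Kb = [OH-]²/(0.088 − [OH-]) = 1.66 × 10^-5.
Neglecting [OH-] in the denominator: [OH-] = √(1.66 × 10^-5 × 0.088) = 1.21 × 10^-3 M
([OH-]/C₀ = 1.4% < 5%, so the approximation holds.)
pOH = −log(1.21 × 10^-3) = 2.92; pH = 14.00 − 2.92 = 11.08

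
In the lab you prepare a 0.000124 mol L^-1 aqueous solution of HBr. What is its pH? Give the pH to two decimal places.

pH = 3.91

HBr is a strong acid and dissociates completely, so [H+] = 0.000124 M.
pH = -log(0.000124) = 3.91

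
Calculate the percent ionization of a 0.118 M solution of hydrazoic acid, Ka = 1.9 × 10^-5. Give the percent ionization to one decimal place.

HN3 ⇌ N3- + H+; let x = [H+] at equilibrium.
x ≈ √(Ka·C₀) = √(1.9 × 10^-5 × 0.118) = 1.50 × 10^-3 M
Fraction ionized = 1.50 × 10^-3 / 0.118 = 0.0127 → 1.3%

1.3%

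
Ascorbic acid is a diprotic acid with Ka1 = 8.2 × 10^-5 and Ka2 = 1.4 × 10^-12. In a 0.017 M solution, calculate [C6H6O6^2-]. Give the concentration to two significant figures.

First ionization gives [H+] ≈ [HC6H6O6-] = 1.14 × 10^-3 M.
Second step: Ka2 = [H+][C6H6O6^2-]/[HC6H6O6-] ≈ [C6H6O6^2-] (since [H+] ≈ [HC6H6O6-]).
So [C6H6O6^2-] ≈ Ka2.

1.4 × 10^-12 M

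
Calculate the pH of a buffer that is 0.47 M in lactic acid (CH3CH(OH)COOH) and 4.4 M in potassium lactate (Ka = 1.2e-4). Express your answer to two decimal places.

pKa = −log(1.2 × 10^-4) = 3.921
pH = pKa + log([A⁻]/[HA]) = 3.921 + log(4.4/0.47)
pH = 3.921 + (+0.971) = 4.89

pH = 4.89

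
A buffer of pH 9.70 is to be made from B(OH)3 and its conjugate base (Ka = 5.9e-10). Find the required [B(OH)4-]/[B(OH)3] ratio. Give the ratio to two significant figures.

ratio = 3.0

pKa = -log(5.9 × 10^-10) = 9.229
pH = pKa + log(r) ⇒ log(r) = 9.70 − 9.229 = +0.471
r = [B(OH)4-]/[B(OH)3] = 10^(+0.471) = 2.96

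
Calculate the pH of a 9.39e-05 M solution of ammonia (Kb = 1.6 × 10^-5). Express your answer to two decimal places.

NH3 + H2O ⇌ NH4+ + OH-
Kb = x²/(9.39e-05 − x) = 1.6 × 10^-5
The 5% rule fails; solving x² + Kb·x − Kb·C₀ = 0 exactly:
x = [−1.6e-05 + √(1.6e-05² + 6.01e-09)]/2 = 3.16 × 10^-5 M
pOH = 4.50, so pH = 14.00 − pOH = 9.50

pH = 9.50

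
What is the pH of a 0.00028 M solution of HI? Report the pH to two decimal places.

pH = 3.55

HI is a strong acid and dissociates completely, so [H+] = 0.00028 M.
pH = -log(0.00028) = 3.55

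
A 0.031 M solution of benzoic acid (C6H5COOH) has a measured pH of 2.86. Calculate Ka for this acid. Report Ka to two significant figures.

[H+] = 10^(-2.86) = 1.38 × 10^-3 M
At equilibrium [HA] = 0.031 − 1.38 × 10^-3 = 2.96 × 10^-2 M
Ka = [H+][A-]/[HA] = (1.38 × 10^-3)² / 2.96 × 10^-2 = 6.4 × 10^-5

Ka = 6.4 × 10^-5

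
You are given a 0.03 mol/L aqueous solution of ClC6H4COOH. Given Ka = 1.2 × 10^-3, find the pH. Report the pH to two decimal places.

ClC6H4COOH ⇌ ClC6H4COO- + H+
From the ICE table, Ka = x²/(0.03 − x) = 1.2 × 10^-3.
x is not negligible relative to C₀; solve x² + 0.0012·x − 3.6e-05 = 0.
x = [−0.0012 + √(0.0012² + 0.000144)]/2 = 5.43 × 10^-3 M
pH = −log[H+] = −log(5.43 × 10^-3) = 2.27

pH = 2.27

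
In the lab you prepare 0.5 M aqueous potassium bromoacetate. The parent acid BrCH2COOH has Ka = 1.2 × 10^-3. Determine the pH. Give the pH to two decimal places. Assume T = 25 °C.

pH = 8.31

BrCH2COO- is the conjugate base of the weak acid BrCH2COOH.
Kb = Kw/Ka = 1.0×10^-14 / 1.2 × 10^-3 = 8.33 × 10^-12
Kb = [OH-]²/(0.5 − [OH-]) = 8.33 × 10^-12
Since Kb ≪ C₀, [OH-] ≈ √(Kb·C₀) = 2.04 × 10^-6 M.
pOH = −log(2.04 × 10^-6) = 5.69; pH = 14.00 − 5.69 = 8.31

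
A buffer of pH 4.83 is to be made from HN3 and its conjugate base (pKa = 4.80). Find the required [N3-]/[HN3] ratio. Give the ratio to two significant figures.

pH = pKa + log(r) ⇒ log(r) = 4.83 − 4.80 = +0.03
r = [N3-]/[HN3] = 10^(+0.03) = 1.07

ratio = 1.1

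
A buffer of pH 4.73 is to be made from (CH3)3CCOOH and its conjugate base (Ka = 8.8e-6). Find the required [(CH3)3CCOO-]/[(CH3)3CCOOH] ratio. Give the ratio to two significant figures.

pKa = -log(8.8 × 10^-6) = 5.056
pH = pKa + log(r) ⇒ log(r) = 4.73 − 5.056 = -0.326
r = [(CH3)3CCOO-]/[(CH3)3CCOOH] = 10^(-0.326) = 0.472

ratio = 0.47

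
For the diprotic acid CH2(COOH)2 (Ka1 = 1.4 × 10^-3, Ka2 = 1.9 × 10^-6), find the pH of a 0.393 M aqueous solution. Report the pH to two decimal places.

Since Ka1 ≫ Ka2, the first ionization dominates [H+].
Ka1 = x²/(0.393 − x) = 1.4 × 10^-3
Solving the quadratic: x = (−Ka1 + √(Ka1² + 4·Ka1·C₀))/2 = 2.28 × 10^-2 M
pH = −log(2.28 × 10^-2) = 1.64

pH = 1.64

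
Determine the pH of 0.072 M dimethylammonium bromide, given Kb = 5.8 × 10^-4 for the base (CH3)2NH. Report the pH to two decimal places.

(CH3)2NH2+ is the conjugate acid of the weak base (CH3)2NH.
Ka = Kw/Kb = 1.0×10^-14 / 5.8 × 10^-4 = 1.72 × 10^-11
Ka = x²/(0.072 − x) = 1.72 × 10^-11
Neglecting x in the denominator: x = √(1.72 × 10^-11 × 0.072) = 1.11 × 10^-6 M
Check: 0.0015% ionized — well under 5%, approximation valid.
pH = −log(1.11 × 10^-6) = 5.95

pH = 5.95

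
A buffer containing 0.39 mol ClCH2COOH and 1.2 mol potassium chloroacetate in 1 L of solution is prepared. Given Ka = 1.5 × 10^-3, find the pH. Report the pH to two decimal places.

pKa = −log(1.5 × 10^-3) = 2.824
Using pH = pKa + log([base]/[acid]) with [base]/[acid] = 1.2/0.39:
pH = 2.824 + (+0.488) = 3.31

pH = 3.31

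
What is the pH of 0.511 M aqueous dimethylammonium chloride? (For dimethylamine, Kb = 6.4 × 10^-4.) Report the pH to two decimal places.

pH = 5.55

(CH3)2NH2+ is the conjugate acid of the weak base (CH3)2NH.
Ka = Kw/Kb = 1.0×10^-14 / 6.4 × 10^-4 = 1.56 × 10^-11
From the ICE table, Ka = [H+]²/(0.511 − [H+]) = 1.56 × 10^-11.
Since Ka ≪ C₀, [H+] ≈ √(Ka·C₀) = 2.82 × 10^-6 M.
([H+]/C₀ = 0.00055% < 5%, so the approximation holds.)
pH = −log[H+] = −log(2.82 × 10^-6) = 5.55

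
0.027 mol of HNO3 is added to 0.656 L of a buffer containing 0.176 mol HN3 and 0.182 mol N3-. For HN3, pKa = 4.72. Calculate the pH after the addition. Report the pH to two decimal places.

pH = 4.60

Added H+ converts N3- to HN3: HN3 → 0.203 mol, N3- → 0.155 mol.
pH = pKa + log([A⁻]/[HA]) = 4.72 + log(0.155/0.203) = 4.72 -0.117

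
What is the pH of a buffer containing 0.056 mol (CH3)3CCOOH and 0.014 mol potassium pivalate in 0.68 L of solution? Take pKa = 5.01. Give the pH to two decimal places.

pH = 4.41

Henderson–Hasselbalch: pH = pKa + log([(CH3)3CCOO-]/[(CH3)3CCOOH]) = 5.01 + log(0.014/0.056)
pH = 5.01 + (-0.602) = 4.41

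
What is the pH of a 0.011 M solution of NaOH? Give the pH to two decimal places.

pH = 12.04

NaOH is a strong base; [OH-] = 0.011 M.
pOH = -log(0.011) = 1.96
pH = 14.00 - 1.96 = 12.04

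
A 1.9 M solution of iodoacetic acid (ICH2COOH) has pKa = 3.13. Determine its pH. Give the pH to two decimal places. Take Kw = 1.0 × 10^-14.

ICH2COOH ⇌ ICH2COO- + H+
Ka = 10^(−3.13) = 7.41 × 10^-4
Ka = [H+]²/(1.9 − [H+]) = 7.41 × 10^-4
Assume [H+] ≪ 1.9: [H+] ≈ √(7.41 × 10^-4 × 1.9) = 3.75 × 10^-2 M
Check: 2% ionized — well under 5%, approximation valid.
pH = −log[H+] = −log(3.75 × 10^-2) = 1.43

pH = 1.43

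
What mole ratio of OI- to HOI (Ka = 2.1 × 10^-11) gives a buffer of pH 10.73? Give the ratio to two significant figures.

pKa = -log(2.1 × 10^-11) = 10.678
pH = pKa + log(r) ⇒ log(r) = 10.73 − 10.678 = +0.052
r = [OI-]/[HOI] = 10^(+0.052) = 1.13

ratio = 1.1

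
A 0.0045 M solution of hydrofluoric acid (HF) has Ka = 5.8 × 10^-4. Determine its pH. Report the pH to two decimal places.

HF ⇌ F- + H+
From the ICE table, Ka = x²/(0.0045 − x) = 5.8 × 10^-4.
The 5% rule fails; solving x² + Ka·x − Ka·C₀ = 0 exactly:
x = [−0.00058 + √(0.00058² + 1.04e-05)]/2 = 1.35 × 10^-3 M
pH = −log(1.35 × 10^-3) = 2.87

pH = 2.87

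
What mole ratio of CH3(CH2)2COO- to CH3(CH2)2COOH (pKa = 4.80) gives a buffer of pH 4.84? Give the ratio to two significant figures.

pH = pKa + log(r) ⇒ log(r) = 4.84 − 4.80 = +0.04
r = [CH3(CH2)2COO-]/[CH3(CH2)2COOH] = 10^(+0.04) = 1.1

ratio = 1.1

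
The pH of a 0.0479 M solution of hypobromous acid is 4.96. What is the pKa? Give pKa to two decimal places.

[H+] = 10^(-4.96) = 1.10 × 10^-5 M
At equilibrium [HA] = 0.0479 − 1.10 × 10^-5 = 4.79 × 10^-2 M
Ka = [H+][A-]/[HA] = (1.10 × 10^-5)² / 4.79 × 10^-2 = 2.53 × 10^-9
pKa = -log(2.53 × 10^-9) = 8.60

pKa = 8.60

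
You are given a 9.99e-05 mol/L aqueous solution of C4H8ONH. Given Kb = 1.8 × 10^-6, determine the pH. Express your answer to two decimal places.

C4H8ONH + H2O ⇌ C4H8ONH2+ + OH-
Kb = [OH-]²/(9.99e-05 − [OH-]) = 1.8 × 10^-6
Here C₀/Kb ≈ 55.5, so the small-[OH-] approximation fails. Use the quadratic:
[OH-] = (−Kb + √(Kb² + 4·Kb·C₀))/2 = 1.25 × 10^-5 M
pOH = −log(1.25 × 10^-5) = 4.90; pH = 14.00 − 4.90 = 9.10

pH = 9.10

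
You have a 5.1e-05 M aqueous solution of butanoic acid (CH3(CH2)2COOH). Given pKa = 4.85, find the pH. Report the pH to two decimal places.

CH3(CH2)2COOH ⇌ CH3(CH2)2COO- + H+
Ka = 10^(−4.85) = 1.41 × 10^-5
From the ICE table, Ka = [H+]²/(5.1e-05 − [H+]) = 1.41 × 10^-5.
[H+] is not negligible relative to C₀; solve [H+]² + 1.41e-05·[H+] − 7.19e-10 = 0.
[H+] = (−Ka + √(Ka² + 4·Ka·C₀))/2 = 2.07 × 10^-5 M
pH = −log[H+] = −log(2.07 × 10^-5) = 4.68

pH = 4.68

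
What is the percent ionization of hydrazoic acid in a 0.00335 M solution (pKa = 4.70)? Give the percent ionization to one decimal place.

HN3 ⇌ N3- + H+; let x = [H+] at equilibrium.
Ka = 10^(−4.70) = 2.00 × 10^-5
Solve x² + 2e-05x − 6.7e-08 = 0 → x = 2.49 × 10^-4 M
Fraction ionized = 2.49 × 10^-4 / 0.00335 = 0.0743 → 7.4%

7.4%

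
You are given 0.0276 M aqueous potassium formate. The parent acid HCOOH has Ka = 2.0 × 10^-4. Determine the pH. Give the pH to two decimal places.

pH = 8.07

HCOO- is the conjugate base of the weak acid HCOOH.
Kb = Kw/Ka = 1.0×10^-14 / 2.0 × 10^-4 = 5.00 × 10^-11
Let x = [OH-] at equilibrium. Kb = x²/(0.0276 − x).
Assume x ≪ 0.0276: x ≈ √(5.00 × 10^-11 × 0.0276) = 1.17 × 10^-6 M
(x/C₀ = 0.0043% < 5%, so the approximation holds.)
pOH = 5.93, so pH = 14.00 − pOH = 8.07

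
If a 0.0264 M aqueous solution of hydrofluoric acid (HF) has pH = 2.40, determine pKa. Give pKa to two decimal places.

pKa = 3.15

[H+] = 10^(-2.40) = 3.98 × 10^-3 M
At equilibrium [HA] = 0.0264 − 3.98 × 10^-3 = 2.24 × 10^-2 M
Ka = [H+][A-]/[HA] = (3.98 × 10^-3)² / 2.24 × 10^-2 = 7.07 × 10^-4
pKa = -log(7.07 × 10^-4) = 3.15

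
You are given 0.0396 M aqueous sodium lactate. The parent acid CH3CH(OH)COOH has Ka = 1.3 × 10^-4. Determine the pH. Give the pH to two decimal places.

pH = 8.24

CH3CH(OH)COO- is the conjugate base of the weak acid CH3CH(OH)COOH.
Kb = Kw/Ka = 1.0×10^-14 / 1.3 × 10^-4 = 7.69 × 10^-11
From the ICE table, Kb = [OH-]²/(0.0396 − [OH-]) = 7.69 × 10^-11.
Since Kb ≪ C₀, [OH-] ≈ √(Kb·C₀) = 1.75 × 10^-6 M.
Check: 0.0044% ionized — well under 5%, approximation valid.
pOH = 5.76, so pH = 14.00 − pOH = 8.24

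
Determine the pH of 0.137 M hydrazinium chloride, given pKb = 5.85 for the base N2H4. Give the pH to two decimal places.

N2H5+ is the conjugate acid of the weak base N2H4.
Kb = 10^(−5.85) = 1.41 × 10^-6
Ka = Kw/Kb = 1.0×10^-14 / 1.41 × 10^-6 = 7.09 × 10^-9
Let x = [H+] at equilibrium. Ka = x²/(0.137 − x).
Assume x ≪ 0.137: x ≈ √(7.09 × 10^-9 × 0.137) = 3.12 × 10^-5 M
pH = −log[H+] = −log(3.12 × 10^-5) = 4.51

pH = 4.51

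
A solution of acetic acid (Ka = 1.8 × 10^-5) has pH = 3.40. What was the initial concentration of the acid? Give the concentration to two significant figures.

C₀ = 9.2 × 10^-3 M

[H+] = 10^(-3.40) = 3.98 × 10^-4 M = x
Ka = x²/(C₀ − x) ⇒ C₀ = x + x²/Ka
C₀ = 3.98 × 10^-4 + (3.98 × 10^-4)²/(1.8 × 10^-5) = 9.20 × 10^-3 M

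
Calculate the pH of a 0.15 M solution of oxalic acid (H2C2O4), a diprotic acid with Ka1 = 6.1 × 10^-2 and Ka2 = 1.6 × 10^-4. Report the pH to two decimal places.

Since Ka1 ≫ Ka2, the first ionization dominates [H+].
Ka1 = x²/(0.15 − x) = 6.1 × 10^-2
Solving the quadratic: x = (−Ka1 + √(Ka1² + 4·Ka1·C₀))/2 = 6.99 × 10^-2 M
pH = −log(6.99 × 10^-2) = 1.16

pH = 1.16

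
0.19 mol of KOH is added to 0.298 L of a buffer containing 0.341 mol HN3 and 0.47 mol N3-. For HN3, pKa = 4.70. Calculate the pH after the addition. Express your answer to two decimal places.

After neutralization: n(HN3) = 0.151 mol, n(N3-) = 0.66 mol.
pH = pKa + log(n_N3-/n_HN3) = 4.70 + log(0.66/0.151) = 4.70 + (+0.641)

pH = 5.34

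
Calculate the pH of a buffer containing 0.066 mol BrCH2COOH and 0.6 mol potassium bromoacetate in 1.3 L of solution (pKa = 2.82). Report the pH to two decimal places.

pH = 3.78

Using pH = pKa + log([base]/[acid]) with [base]/[acid] = 0.6/0.066:
pH = 2.82 + (+0.959) = 3.78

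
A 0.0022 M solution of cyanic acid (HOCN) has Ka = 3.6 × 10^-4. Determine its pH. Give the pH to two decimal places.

HOCN ⇌ OCN- + H+
Let x = [H+] at equilibrium. Ka = x²/(0.0022 − x).
Here C₀/Ka ≈ 6.11, so the small-x approximation fails. Use the quadratic:
x = (−Ka + √(Ka² + 4·Ka·C₀))/2 = 7.28 × 10^-4 M
pH = −log[H+] = −log(7.28 × 10^-4) = 3.14

pH = 3.14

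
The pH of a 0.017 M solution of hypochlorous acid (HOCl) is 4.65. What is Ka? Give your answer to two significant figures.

Ka = 3.0 × 10^-8

[H+] = 10^(-4.65) = 2.24 × 10^-5 M
At equilibrium [HA] = 0.017 − 2.24 × 10^-5 = 1.70 × 10^-2 M
Ka = [H+][A-]/[HA] = (2.24 × 10^-5)² / 1.70 × 10^-2 = 3.0 × 10^-8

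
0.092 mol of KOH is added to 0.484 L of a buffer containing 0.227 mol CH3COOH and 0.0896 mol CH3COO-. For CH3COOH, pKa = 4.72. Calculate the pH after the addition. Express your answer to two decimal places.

pH = 4.85

After neutralization: n(CH3COOH) = 0.135 mol, n(CH3COO-) = 0.182 mol.
pH = pKa + log([A⁻]/[HA]) = 4.72 + log(0.182/0.135) = 4.72 +0.130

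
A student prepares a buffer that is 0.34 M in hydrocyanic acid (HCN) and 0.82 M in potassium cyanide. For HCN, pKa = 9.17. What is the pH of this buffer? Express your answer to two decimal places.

pH = 9.55

Using pH = pKa + log([base]/[acid]) with [base]/[acid] = 0.82/0.34:
pH = 9.17 + (+0.382) = 9.55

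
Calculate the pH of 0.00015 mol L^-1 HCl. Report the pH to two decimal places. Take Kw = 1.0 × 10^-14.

HCl is a strong acid and dissociates completely, so [H+] = 0.00015 M.
pH = -log(0.00015) = 3.82

pH = 3.82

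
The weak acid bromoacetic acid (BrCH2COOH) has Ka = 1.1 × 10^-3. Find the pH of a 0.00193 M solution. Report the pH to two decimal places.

pH = 3.00

BrCH2COOH ⇌ BrCH2COO- + H+
Ka = x²/(0.00193 − x) = 1.1 × 10^-3
The 5% rule fails; solving x² + Ka·x − Ka·C₀ = 0 exactly:
x = (−Ka + √(Ka² + 4·Ka·C₀))/2 = 1.01 × 10^-3 M
pH = −log(1.01 × 10^-3) = 3.00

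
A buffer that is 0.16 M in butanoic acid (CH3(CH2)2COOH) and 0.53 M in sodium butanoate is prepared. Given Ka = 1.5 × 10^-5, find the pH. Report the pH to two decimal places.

pH = 5.34

pKa = −log(1.5 × 10^-5) = 4.824
Using pH = pKa + log([base]/[acid]) with [base]/[acid] = 0.53/0.16:
pH = 4.824 + (+0.520) = 5.34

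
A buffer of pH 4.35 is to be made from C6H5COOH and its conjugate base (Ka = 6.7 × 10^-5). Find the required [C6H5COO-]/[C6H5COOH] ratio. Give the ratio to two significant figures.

ratio = 1.5

pKa = -log(6.7 × 10^-5) = 4.174
pH = pKa + log(r) ⇒ log(r) = 4.35 − 4.174 = +0.176
r = [C6H5COO-]/[C6H5COOH] = 10^(+0.176) = 1.5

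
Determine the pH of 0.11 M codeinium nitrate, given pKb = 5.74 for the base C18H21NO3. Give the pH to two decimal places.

C18H22NO3+ is the conjugate acid of the weak base C18H21NO3.
Kb = 10^(−5.74) = 1.82 × 10^-6
Ka = Kw/Kb = 1.0×10^-14 / 1.82 × 10^-6 = 5.49 × 10^-9
Ka = x²/(0.11 − x) = 5.49 × 10^-9
Since Ka ≪ C₀, x ≈ √(Ka·C₀) = 2.46 × 10^-5 M.
(x/C₀ = 0.022% < 5%, so the approximation holds.)
pH = −log[H+] = −log(2.46 × 10^-5) = 4.61

pH = 4.61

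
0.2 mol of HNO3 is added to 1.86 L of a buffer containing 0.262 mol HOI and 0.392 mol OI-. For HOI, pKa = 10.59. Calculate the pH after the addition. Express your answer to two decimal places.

pH = 10.21

After neutralization: n(HOI) = 0.462 mol, n(OI-) = 0.192 mol.
Henderson–Hasselbalch with mole ratio 0.192/0.462: pH = 10.59 + (-0.381)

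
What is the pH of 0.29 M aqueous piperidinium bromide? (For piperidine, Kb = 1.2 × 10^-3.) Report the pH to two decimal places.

C5H10NH2+ is the conjugate acid of the weak base C5H10NH.
Ka = Kw/Kb = 1.0×10^-14 / 1.2 × 10^-3 = 8.33 × 10^-12
Let x = [H+] at equilibrium. Ka = x²/(0.29 − x).
Since Ka ≪ C₀, x ≈ √(Ka·C₀) = 1.55 × 10^-6 M.
(x/C₀ = 0.00054% < 5%, so the approximation holds.)
pH = −log[H+] = −log(1.55 × 10^-6) = 5.81

pH = 5.81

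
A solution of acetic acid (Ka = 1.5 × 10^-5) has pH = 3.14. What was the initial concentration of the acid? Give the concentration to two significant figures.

[H+] = 10^(-3.14) = 7.24 × 10^-4 M = x
Ka = x²/(C₀ − x) ⇒ C₀ = x + x²/Ka
C₀ = 7.24 × 10^-4 + (7.24 × 10^-4)²/(1.5 × 10^-5) = 3.57 × 10^-2 M

C₀ = 3.6 × 10^-2 M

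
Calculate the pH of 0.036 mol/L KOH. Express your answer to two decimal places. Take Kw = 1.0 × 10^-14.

KOH is a strong base; [OH-] = 0.036 M.
pOH = -log(0.036) = 1.44
pH = 14.00 - 1.44 = 12.56

pH = 12.56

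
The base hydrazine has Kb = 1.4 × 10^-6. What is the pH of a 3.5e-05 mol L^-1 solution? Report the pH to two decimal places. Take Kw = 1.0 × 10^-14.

pH = 8.80

N2H4 + H2O ⇌ N2H5+ + OH-
Let x = [OH-] at equilibrium. Kb = x²/(3.5e-05 − x).
The 5% rule fails; solving x² + Kb·x − Kb·C₀ = 0 exactly:
x = [−1.4e-06 + √(1.4e-06² + 1.96e-10)]/2 = 6.33 × 10^-6 M
pOH = 5.20, so pH = 14.00 − pOH = 8.80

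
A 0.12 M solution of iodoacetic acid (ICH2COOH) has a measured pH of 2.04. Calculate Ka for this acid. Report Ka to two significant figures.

Ka = 7.5 × 10^-4

[H+] = 10^(-2.04) = 9.12 × 10^-3 M
At equilibrium [HA] = 0.12 − 9.12 × 10^-3 = 1.11 × 10^-1 M
Ka = [H+][A-]/[HA] = (9.12 × 10^-3)² / 1.11 × 10^-1 = 7.5 × 10^-4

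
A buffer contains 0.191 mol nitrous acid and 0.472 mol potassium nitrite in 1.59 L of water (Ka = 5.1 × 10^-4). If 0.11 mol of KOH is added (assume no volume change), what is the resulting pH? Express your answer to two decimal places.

pH = 4.15

After neutralization: n(HNO2) = 0.081 mol, n(NO2-) = 0.582 mol.
pKa = −log(5.1 × 10^-4) = 3.292
pH = pKa + log(n_NO2-/n_HNO2) = 3.292 + log(0.582/0.081) = 3.292 + (+0.856)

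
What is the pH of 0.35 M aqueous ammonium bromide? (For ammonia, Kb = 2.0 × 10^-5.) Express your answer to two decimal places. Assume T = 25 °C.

pH = 4.88

NH4+ is the conjugate acid of the weak base NH3.
Ka = Kw/Kb = 1.0×10^-14 / 2.0 × 10^-5 = 5.00 × 10^-10
Ka = [H+]²/(0.35 − [H+]) = 5.00 × 10^-10
Since Ka ≪ C₀, [H+] ≈ √(Ka·C₀) = 1.32 × 10^-5 M.
([H+]/C₀ = 0.0038% < 5%, so the approximation holds.)
pH = −log[H+] = −log(1.32 × 10^-5) = 4.88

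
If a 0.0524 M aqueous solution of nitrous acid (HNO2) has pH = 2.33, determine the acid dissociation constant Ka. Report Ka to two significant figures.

[H+] = 10^(-2.33) = 4.68 × 10^-3 M
At equilibrium [HA] = 0.0524 − 4.68 × 10^-3 = 4.77 × 10^-2 M
Ka = [H+][A-]/[HA] = (4.68 × 10^-3)² / 4.77 × 10^-2 = 4.6 × 10^-4

Ka = 4.6 × 10^-4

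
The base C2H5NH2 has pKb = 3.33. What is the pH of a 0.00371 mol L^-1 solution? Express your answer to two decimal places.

C2H5NH2 + H2O ⇌ C2H5NH3+ + OH-
Kb = 10^(−3.33) = 4.68 × 10^-4
Let x = [OH-] at equilibrium. Kb = x²/(0.00371 − x).
Here C₀/Kb ≈ 7.93, so the small-x approximation fails. Use the quadratic:
x = [−0.000468 + √(0.000468² + 6.95e-06)]/2 = 1.10 × 10^-3 M
pOH = −log(1.10 × 10^-3) = 2.96; pH = 14.00 − 2.96 = 11.04

pH = 11.04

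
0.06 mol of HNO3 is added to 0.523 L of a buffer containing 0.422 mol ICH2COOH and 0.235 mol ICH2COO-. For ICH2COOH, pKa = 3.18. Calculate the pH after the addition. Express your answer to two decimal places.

pH = 2.74

After neutralization: n(ICH2COOH) = 0.482 mol, n(ICH2COO-) = 0.175 mol.
Henderson–Hasselbalch with mole ratio 0.175/0.482: pH = 3.18 + (-0.440)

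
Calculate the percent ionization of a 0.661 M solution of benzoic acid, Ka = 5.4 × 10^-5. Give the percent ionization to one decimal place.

0.9%

C6H5COOH ⇌ C6H5COO- + H+; let x = [H+] at equilibrium.
x ≈ √(Ka·C₀) = √(5.4 × 10^-5 × 0.661) = 5.97 × 10^-3 M
% ionization = x/C₀ × 100% = 5.97 × 10^-3/0.661 × 100% = 0.9%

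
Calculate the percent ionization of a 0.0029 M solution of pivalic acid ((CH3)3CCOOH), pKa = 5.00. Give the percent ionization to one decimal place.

5.7%

(CH3)3CCOOH ⇌ (CH3)3CCOO- + H+; let x = [H+] at equilibrium.
Ka = 10^(−5.00) = 1.00 × 10^-5
Solve x² + 1e-05x − 2.9e-08 = 0 → x = 1.65 × 10^-4 M
Fraction ionized = 1.65 × 10^-4 / 0.0029 = 0.0569 → 5.7%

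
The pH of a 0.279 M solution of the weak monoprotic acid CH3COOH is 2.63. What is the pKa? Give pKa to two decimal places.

[H+] = 10^(-2.63) = 2.34 × 10^-3 M
At equilibrium [HA] = 0.279 − 2.34 × 10^-3 = 2.77 × 10^-1 M
Ka = [H+][A-]/[HA] = (2.34 × 10^-3)² / 2.77 × 10^-1 = 1.98 × 10^-5
pKa = -log(1.98 × 10^-5) = 4.70

pKa = 4.70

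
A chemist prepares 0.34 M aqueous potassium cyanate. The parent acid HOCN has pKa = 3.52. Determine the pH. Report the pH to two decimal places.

OCN- is the conjugate base of the weak acid HOCN.
Ka = 10^(−3.52) = 3.02 × 10^-4
Kb = Kw/Ka = 1.0×10^-14 / 3.02 × 10^-4 = 3.31 × 10^-11
Kb = [OH-]²/(0.34 − [OH-]) = 3.31 × 10^-11
Since Kb ≪ C₀, [OH-] ≈ √(Kb·C₀) = 3.35 × 10^-6 M.
Check: 0.00099% ionized — well under 5%, approximation valid.
pOH = 5.47, so pH = 14.00 − pOH = 8.53

pH = 8.53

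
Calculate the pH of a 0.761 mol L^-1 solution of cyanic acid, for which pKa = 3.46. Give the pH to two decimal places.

pH = 1.79

HOCN ⇌ OCN- + H+
Ka = 10^(−3.46) = 3.47 × 10^-4
Let x = [H+] at equilibrium. Ka = x²/(0.761 − x).
Since Ka ≪ C₀, x ≈ √(Ka·C₀) = 1.63 × 10^-2 M.
Check: 2.1% ionized — well under 5%, approximation valid.
pH = −log[H+] = −log(1.63 × 10^-2) = 1.79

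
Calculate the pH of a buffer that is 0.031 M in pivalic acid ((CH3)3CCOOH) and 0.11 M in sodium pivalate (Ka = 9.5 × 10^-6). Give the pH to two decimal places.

pH = 5.57

pKa = −log(9.5 × 10^-6) = 5.022
Using pH = pKa + log([base]/[acid]) with [base]/[acid] = 0.11/0.031:
pH = 5.022 + (+0.550) = 5.57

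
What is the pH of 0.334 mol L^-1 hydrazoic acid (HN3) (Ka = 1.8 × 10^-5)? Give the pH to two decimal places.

HN3 ⇌ N3- + H+
Let x = [H+] at equilibrium. Ka = x²/(0.334 − x).
Since Ka ≪ C₀, x ≈ √(Ka·C₀) = 2.45 × 10^-3 M.
Check: 0.73% ionized — well under 5%, approximation valid.
pH = −log[H+] = −log(2.45 × 10^-3) = 2.61

pH = 2.61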